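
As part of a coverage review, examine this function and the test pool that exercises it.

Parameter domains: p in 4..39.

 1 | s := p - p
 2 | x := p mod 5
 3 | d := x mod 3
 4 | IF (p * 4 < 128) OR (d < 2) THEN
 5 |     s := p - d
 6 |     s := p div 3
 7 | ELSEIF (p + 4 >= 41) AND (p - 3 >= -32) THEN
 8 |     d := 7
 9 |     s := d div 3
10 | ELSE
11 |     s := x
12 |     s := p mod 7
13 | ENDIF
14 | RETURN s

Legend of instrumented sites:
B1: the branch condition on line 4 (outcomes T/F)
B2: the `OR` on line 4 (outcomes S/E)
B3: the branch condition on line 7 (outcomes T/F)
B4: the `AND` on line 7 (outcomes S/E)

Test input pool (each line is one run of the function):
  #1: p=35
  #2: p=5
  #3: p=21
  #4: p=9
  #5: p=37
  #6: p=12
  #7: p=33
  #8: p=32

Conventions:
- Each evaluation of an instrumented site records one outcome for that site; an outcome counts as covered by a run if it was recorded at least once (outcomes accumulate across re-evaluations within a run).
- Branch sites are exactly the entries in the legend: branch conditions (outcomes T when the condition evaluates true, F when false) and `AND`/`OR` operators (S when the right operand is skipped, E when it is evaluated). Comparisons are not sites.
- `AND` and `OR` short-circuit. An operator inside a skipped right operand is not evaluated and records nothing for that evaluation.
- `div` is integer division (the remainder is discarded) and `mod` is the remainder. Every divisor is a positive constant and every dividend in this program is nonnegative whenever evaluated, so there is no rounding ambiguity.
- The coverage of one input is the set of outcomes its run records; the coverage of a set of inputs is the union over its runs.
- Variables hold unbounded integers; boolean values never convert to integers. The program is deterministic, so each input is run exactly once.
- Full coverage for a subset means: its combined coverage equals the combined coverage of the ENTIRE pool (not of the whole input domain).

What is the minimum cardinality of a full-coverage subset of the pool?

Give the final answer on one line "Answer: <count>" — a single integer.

input #1, p=35: events B2->E, B1->T; outcomes B1=T, B2=E
input #2, p=5: events B2->S, B1->T; outcomes B1=T, B2=S
input #3, p=21: events B2->S, B1->T; outcomes B1=T, B2=S
input #4, p=9: events B2->S, B1->T; outcomes B1=T, B2=S
input #5, p=37: events B2->E, B1->F, B4->E, B3->T; outcomes B1=F, B2=E, B3=T, B4=E
input #6, p=12: events B2->S, B1->T; outcomes B1=T, B2=S
input #7, p=33: events B2->E, B1->T; outcomes B1=T, B2=E
input #8, p=32: events B2->E, B1->F, B4->S, B3->F; outcomes B1=F, B2=E, B3=F, B4=S
the full pool covers 8 outcomes: B1=T, B1=F, B2=S, B2=E, B3=T, B3=F, B4=S, B4=E
no size-1 subset reaches all 8 outcomes (best union: 4/8)
no size-2 subset reaches all 8 outcomes (best union: 6/8)
the canonical winner is {2, 5, 8}: size 3, full 8-outcome coverage, earliest index list among size-3 covers

Answer: 3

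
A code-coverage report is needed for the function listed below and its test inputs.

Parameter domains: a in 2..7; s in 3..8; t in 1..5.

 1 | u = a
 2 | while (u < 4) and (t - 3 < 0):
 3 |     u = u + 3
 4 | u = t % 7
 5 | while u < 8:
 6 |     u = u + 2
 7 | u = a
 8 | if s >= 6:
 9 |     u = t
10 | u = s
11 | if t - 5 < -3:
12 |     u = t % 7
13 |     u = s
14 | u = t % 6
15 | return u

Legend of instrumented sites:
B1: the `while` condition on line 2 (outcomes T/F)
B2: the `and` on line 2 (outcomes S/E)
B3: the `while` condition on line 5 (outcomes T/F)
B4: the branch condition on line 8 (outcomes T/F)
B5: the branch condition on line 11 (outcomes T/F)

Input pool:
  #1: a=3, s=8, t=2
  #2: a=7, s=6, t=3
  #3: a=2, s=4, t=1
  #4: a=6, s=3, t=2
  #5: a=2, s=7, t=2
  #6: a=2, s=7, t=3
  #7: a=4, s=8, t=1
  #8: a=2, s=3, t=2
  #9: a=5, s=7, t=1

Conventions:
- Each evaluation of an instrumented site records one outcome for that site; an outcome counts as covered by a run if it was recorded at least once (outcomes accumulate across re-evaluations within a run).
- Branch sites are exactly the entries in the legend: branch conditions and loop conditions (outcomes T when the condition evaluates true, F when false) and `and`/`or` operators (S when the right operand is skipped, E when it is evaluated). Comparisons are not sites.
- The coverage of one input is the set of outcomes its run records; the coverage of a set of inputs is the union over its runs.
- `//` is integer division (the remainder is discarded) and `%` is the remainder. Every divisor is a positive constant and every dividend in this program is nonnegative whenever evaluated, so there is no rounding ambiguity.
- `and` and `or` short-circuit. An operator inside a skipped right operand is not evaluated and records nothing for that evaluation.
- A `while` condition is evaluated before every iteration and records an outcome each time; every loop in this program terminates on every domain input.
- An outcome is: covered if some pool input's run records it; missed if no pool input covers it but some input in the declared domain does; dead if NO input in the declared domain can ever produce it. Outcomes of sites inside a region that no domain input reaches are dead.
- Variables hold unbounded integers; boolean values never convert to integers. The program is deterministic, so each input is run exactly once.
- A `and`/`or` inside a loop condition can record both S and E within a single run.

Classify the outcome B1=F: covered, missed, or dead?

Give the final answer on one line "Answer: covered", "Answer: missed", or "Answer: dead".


B1=F is recorded by pool input(s) 1, 2, 3, 4, 5, 6, 7, 8, 9 -> covered
Answer: covered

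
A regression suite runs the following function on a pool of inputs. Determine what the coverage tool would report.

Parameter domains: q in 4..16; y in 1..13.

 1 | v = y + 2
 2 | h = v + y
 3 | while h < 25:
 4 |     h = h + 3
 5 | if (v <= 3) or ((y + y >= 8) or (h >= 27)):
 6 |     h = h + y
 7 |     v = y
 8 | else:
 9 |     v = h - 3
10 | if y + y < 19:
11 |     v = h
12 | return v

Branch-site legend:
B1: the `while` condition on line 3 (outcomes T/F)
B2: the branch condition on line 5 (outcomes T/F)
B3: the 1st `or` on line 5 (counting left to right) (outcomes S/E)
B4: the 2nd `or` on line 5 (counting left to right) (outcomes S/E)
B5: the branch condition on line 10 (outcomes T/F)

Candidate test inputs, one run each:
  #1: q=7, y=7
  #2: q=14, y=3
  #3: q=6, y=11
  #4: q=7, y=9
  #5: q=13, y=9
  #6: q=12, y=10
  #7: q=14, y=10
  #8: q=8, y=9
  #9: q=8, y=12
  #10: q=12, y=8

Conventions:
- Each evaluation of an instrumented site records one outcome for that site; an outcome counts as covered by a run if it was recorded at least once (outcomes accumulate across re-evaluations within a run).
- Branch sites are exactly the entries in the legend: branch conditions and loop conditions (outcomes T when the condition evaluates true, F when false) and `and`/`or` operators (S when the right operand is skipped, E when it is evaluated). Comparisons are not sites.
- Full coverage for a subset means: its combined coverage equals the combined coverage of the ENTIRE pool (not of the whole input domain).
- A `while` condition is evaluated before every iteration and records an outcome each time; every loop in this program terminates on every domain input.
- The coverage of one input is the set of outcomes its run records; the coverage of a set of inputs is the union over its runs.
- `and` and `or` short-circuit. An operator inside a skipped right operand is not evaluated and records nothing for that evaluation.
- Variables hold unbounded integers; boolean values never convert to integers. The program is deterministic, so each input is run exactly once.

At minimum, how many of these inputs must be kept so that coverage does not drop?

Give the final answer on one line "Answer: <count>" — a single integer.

test 1 (q=7, y=7) fires B1->T, B1->T, B1->T, B1->F, B3->E, B4->S, B2->T, B5->T; hits B1=T, B1=F, B2=T, B3=E, B4=S, B5=T
test 2 (q=14, y=3) fires B1->T, B1->T, B1->T, B1->T, B1->T, B1->T, B1->F, B3->E, B4->E, B2->F, B5->T; hits B1=T, B1=F, B2=F, B3=E, B4=E, B5=T
test 3 (q=6, y=11) fires B1->T, B1->F, B3->E, B4->S, B2->T, B5->F; hits B1=T, B1=F, B2=T, B3=E, B4=S, B5=F
test 4 (q=7, y=9) fires B1->T, B1->T, B1->F, B3->E, B4->S, B2->T, B5->T; hits B1=T, B1=F, B2=T, B3=E, B4=S, B5=T
test 5 (q=13, y=9) fires B1->T, B1->T, B1->F, B3->E, B4->S, B2->T, B5->T; hits B1=T, B1=F, B2=T, B3=E, B4=S, B5=T
test 6 (q=12, y=10) fires B1->T, B1->F, B3->E, B4->S, B2->T, B5->F; hits B1=T, B1=F, B2=T, B3=E, B4=S, B5=F
test 7 (q=14, y=10) fires B1->T, B1->F, B3->E, B4->S, B2->T, B5->F; hits B1=T, B1=F, B2=T, B3=E, B4=S, B5=F
test 8 (q=8, y=9) fires B1->T, B1->T, B1->F, B3->E, B4->S, B2->T, B5->T; hits B1=T, B1=F, B2=T, B3=E, B4=S, B5=T
test 9 (q=8, y=12) fires B1->F, B3->E, B4->S, B2->T, B5->F; hits B1=F, B2=T, B3=E, B4=S, B5=F
test 10 (q=12, y=8) fires B1->T, B1->T, B1->T, B1->F, B3->E, B4->S, B2->T, B5->T; hits B1=T, B1=F, B2=T, B3=E, B4=S, B5=T
union over all inputs: B1=T, B1=F, B2=T, B2=F, B3=E, B4=S, B4=E, B5=T, B5=F (9 outcomes)
size 1 is not enough: best union over all size-1 subsets is 6/9
the canonical winner is {2, 3}: size 2, full 9-outcome coverage, earliest index list among size-2 covers

Answer: 2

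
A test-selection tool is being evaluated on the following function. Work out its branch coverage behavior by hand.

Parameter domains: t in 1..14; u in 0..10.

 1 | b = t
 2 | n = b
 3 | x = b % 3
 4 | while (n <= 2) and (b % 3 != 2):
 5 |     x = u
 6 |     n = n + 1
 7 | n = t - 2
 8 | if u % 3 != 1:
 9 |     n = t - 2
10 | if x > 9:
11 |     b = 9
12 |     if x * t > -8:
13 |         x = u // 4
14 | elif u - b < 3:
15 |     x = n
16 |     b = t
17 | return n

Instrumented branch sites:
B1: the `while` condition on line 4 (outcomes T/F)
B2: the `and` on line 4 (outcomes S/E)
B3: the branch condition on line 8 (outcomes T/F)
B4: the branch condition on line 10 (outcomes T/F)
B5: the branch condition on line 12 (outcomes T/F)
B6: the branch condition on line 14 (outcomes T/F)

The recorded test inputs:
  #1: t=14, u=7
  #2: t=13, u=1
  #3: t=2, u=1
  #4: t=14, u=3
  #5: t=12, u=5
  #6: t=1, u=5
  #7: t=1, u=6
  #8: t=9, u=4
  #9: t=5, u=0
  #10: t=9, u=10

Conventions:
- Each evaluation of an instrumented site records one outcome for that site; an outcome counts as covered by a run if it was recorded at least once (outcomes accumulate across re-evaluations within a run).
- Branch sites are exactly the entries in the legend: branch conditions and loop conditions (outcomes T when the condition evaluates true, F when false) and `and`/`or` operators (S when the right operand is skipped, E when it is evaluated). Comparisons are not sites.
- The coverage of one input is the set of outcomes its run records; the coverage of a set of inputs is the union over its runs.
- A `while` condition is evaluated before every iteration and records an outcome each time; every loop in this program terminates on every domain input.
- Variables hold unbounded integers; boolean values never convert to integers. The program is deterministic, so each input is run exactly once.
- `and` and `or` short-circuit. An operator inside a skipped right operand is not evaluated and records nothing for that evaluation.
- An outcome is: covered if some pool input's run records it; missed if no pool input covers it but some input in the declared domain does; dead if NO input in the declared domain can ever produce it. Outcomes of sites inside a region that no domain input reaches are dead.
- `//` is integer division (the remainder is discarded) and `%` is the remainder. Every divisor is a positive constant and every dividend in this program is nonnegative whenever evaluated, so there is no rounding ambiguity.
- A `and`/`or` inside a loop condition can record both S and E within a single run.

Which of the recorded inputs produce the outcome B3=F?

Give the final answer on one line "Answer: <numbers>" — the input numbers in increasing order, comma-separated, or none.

input #1 (t=14, u=7): covers B3=F
input #2 (t=13, u=1): covers B3=F
input #3 (t=2, u=1): covers B3=F
input #4 (t=14, u=3): misses B3=F
input #5 (t=12, u=5): misses B3=F
input #6 (t=1, u=5): misses B3=F
input #7 (t=1, u=6): misses B3=F
input #8 (t=9, u=4): covers B3=F
input #9 (t=5, u=0): misses B3=F
input #10 (t=9, u=10): covers B3=F

Answer: 1, 2, 3, 8, 10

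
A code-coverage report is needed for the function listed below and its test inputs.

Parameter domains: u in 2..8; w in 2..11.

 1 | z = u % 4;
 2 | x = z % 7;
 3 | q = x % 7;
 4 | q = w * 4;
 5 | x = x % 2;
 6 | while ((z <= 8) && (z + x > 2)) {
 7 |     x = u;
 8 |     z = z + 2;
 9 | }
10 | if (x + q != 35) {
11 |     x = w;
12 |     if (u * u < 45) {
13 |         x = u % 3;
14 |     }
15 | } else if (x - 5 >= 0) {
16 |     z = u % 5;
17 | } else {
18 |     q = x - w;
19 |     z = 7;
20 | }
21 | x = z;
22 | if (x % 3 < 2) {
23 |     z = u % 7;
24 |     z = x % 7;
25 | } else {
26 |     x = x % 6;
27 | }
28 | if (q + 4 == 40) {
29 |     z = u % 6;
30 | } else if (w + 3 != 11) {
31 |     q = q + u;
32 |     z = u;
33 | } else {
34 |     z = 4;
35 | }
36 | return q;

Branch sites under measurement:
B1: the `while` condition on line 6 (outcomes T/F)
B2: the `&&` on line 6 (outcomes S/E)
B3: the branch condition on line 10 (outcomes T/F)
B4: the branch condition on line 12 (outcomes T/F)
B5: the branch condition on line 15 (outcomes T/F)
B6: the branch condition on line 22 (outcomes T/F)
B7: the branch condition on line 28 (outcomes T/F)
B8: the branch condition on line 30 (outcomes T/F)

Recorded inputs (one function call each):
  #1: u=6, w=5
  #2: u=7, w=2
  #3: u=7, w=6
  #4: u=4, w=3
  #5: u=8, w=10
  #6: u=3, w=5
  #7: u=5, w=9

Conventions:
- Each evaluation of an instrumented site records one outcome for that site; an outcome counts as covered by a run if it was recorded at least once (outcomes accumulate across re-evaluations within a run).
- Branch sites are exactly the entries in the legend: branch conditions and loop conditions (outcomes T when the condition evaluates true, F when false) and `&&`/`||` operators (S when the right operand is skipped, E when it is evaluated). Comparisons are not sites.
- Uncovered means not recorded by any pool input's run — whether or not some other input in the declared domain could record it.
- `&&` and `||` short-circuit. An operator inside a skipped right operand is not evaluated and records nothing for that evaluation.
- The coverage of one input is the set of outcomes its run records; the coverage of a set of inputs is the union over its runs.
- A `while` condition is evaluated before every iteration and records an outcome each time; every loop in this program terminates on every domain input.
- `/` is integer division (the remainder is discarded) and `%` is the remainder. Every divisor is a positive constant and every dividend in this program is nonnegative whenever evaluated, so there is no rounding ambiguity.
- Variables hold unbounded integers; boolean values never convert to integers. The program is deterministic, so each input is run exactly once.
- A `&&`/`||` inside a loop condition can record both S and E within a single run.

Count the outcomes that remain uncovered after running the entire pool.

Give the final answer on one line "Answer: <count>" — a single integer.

#1 (u=6, w=5) -> B2->E, B1->F, B3->T, B4->T, B6->F, B7->F, B8->T; covered: B1=F, B2=E, B3=T, B4=T, B6=F, B7=F, B8=T
#2 (u=7, w=2) -> B2->E, B1->T, B2->E, B1->T, B2->E, B1->T, B2->S, B1->F, B3->T, B4->F, B6->T, B7->F, B8->T; covered: B1=T, B1=F, B2=S, B2=E, B3=T, B4=F, B6=T, B7=F, B8=T
#3 (u=7, w=6) -> B2->E, B1->T, B2->E, B1->T, B2->E, B1->T, B2->S, B1->F, B3->T, B4->F, B6->T, B7->F, B8->T; covered: B1=T, B1=F, B2=S, B2=E, B3=T, B4=F, B6=T, B7=F, B8=T
#4 (u=4, w=3) -> B2->E, B1->F, B3->T, B4->T, B6->T, B7->F, B8->T; covered: B1=F, B2=E, B3=T, B4=T, B6=T, B7=F, B8=T
#5 (u=8, w=10) -> B2->E, B1->F, B3->T, B4->F, B6->T, B7->F, B8->T; covered: B1=F, B2=E, B3=T, B4=F, B6=T, B7=F, B8=T
#6 (u=3, w=5) -> B2->E, B1->T, B2->E, B1->T, B2->E, B1->T, B2->S, B1->F, B3->T, B4->T, B6->T, B7->F, B8->T; covered: B1=T, B1=F, B2=S, B2=E, B3=T, B4=T, B6=T, B7=F, B8=T
#7 (u=5, w=9) -> B2->E, B1->F, B3->T, B4->T, B6->T, B7->T; covered: B1=F, B2=E, B3=T, B4=T, B6=T, B7=T
union over the pool: B1=T, B1=F, B2=S, B2=E, B3=T, B4=T, B4=F, B6=T, B6=F, B7=T, B7=F, B8=T
uncovered (4 of 16): B3=F, B5=T, B5=F, B8=F

Answer: 4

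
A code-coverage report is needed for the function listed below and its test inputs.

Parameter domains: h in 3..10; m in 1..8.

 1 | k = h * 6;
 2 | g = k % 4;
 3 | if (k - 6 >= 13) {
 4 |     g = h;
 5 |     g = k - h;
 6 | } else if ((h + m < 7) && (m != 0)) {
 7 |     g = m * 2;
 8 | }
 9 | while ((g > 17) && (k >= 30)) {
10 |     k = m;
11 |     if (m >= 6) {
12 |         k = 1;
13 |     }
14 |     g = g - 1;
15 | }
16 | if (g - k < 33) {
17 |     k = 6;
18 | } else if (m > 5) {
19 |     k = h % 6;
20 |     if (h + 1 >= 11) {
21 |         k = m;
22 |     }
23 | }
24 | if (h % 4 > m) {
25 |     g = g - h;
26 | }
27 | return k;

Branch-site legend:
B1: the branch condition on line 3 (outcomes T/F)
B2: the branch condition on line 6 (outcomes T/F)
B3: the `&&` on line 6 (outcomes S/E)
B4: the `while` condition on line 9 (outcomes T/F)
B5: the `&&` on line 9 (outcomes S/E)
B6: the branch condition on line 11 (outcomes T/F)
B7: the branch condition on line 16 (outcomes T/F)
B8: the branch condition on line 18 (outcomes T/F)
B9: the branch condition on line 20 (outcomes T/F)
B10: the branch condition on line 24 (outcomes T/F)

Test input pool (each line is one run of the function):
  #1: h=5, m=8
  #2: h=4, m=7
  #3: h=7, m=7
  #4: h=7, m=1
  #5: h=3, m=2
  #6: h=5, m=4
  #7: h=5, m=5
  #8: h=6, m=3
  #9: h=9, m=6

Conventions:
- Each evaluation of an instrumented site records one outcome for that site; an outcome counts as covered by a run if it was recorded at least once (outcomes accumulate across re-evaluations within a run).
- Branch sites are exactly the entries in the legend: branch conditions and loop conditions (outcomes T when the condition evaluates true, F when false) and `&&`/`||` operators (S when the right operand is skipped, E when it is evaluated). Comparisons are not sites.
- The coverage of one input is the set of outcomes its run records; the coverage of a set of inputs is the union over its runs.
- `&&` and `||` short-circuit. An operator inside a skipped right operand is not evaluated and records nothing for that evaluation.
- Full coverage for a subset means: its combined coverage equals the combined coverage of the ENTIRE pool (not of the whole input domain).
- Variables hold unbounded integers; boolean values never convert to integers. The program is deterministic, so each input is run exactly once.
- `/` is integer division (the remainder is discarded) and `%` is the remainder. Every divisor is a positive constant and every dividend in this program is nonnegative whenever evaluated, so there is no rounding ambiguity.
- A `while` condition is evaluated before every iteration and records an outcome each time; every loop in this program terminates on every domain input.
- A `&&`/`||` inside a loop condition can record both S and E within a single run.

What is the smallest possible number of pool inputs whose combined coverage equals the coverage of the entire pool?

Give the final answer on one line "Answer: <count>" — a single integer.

input #1 (h=5, m=8): events B1->T, B5->E, B4->T, B6->T, B5->E, B4->F, B7->T, B10->F; covers B1=T, B4=T, B4=F, B5=E, B6=T, B7=T, B10=F
input #2 (h=4, m=7): events B1->T, B5->E, B4->F, B7->T, B10->F; covers B1=T, B4=F, B5=E, B7=T, B10=F
input #3 (h=7, m=7): events B1->T, B5->E, B4->T, B6->T, B5->E, B4->F, B7->F, B8->T, B9->F, B10->F; covers B1=T, B4=T, B4=F, B5=E, B6=T, B7=F, B8=T, B9=F, B10=F
input #4 (h=7, m=1): events B1->T, B5->E, B4->T, B6->F, B5->E, B4->F, B7->F, B8->F, B10->T; covers B1=T, B4=T, B4=F, B5=E, B6=F, B7=F, B8=F, B10=T
input #5 (h=3, m=2): events B1->F, B3->E, B2->T, B5->S, B4->F, B7->T, B10->T; covers B1=F, B2=T, B3=E, B4=F, B5=S, B7=T, B10=T
input #6 (h=5, m=4): events B1->T, B5->E, B4->T, B6->F, B5->E, B4->F, B7->T, B10->F; covers B1=T, B4=T, B4=F, B5=E, B6=F, B7=T, B10=F
input #7 (h=5, m=5): events B1->T, B5->E, B4->T, B6->F, B5->E, B4->F, B7->T, B10->F; covers B1=T, B4=T, B4=F, B5=E, B6=F, B7=T, B10=F
input #8 (h=6, m=3): events B1->T, B5->E, B4->T, B6->F, B5->E, B4->F, B7->T, B10->F; covers B1=T, B4=T, B4=F, B5=E, B6=F, B7=T, B10=F
input #9 (h=9, m=6): events B1->T, B5->E, B4->T, B6->T, B5->E, B4->F, B7->F, B8->T, B9->F, B10->F; covers B1=T, B4=T, B4=F, B5=E, B6=T, B7=F, B8=T, B9=F, B10=F
together the pool reaches 17 outcomes: B1=T, B1=F, B2=T, B3=E, B4=T, B4=F, B5=S, B5=E, B6=T, B6=F, B7=T, B7=F, B8=T, B8=F, B9=F, B10=T, B10=F
no size-1 subset reaches all 17 outcomes (best union: 9/17)
no size-2 subset reaches all 17 outcomes (best union: 15/17)
inputs {3, 4, 5} (size 3) cover everything; no size-3 subset with a lexicographically smaller index list covers all 17

Answer: 3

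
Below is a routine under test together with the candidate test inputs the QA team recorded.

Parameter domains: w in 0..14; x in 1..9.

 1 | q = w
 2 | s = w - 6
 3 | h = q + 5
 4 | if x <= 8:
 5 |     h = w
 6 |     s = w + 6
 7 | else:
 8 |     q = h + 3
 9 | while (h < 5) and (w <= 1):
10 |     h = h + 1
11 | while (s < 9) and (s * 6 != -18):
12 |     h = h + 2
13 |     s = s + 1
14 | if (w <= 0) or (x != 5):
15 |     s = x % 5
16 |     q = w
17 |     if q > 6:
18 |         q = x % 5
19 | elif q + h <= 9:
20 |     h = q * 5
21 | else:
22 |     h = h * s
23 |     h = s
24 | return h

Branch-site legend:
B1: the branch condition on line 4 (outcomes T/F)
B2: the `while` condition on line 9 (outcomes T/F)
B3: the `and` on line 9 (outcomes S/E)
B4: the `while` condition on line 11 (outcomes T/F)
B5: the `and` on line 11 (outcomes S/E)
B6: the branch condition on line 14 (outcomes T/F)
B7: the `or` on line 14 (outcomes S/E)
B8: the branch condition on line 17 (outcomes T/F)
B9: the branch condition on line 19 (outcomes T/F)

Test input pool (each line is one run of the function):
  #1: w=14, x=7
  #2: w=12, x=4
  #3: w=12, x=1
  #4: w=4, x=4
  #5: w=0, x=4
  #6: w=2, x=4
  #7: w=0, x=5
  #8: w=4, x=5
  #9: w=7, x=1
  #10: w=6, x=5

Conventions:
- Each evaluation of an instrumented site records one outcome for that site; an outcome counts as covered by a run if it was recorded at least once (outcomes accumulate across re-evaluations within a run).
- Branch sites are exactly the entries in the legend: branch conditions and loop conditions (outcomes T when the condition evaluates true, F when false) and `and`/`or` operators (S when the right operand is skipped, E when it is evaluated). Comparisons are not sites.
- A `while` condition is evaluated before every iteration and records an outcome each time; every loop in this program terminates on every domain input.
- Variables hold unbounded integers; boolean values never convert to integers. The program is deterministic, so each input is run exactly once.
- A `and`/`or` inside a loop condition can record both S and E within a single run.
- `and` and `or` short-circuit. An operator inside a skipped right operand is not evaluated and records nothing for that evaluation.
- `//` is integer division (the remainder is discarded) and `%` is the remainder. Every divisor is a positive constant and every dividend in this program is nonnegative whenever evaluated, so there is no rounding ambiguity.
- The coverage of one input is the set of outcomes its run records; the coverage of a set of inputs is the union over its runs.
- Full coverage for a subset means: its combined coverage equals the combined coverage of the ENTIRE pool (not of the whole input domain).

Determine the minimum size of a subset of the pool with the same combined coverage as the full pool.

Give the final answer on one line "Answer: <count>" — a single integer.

input #1 (w=14, x=7): events B1->T, B3->S, B2->F, B5->S, B4->F, B7->E, B6->T, B8->T; covers B1=T, B2=F, B3=S, B4=F, B5=S, B6=T, B7=E, B8=T
input #2 (w=12, x=4): events B1->T, B3->S, B2->F, B5->S, B4->F, B7->E, B6->T, B8->T; covers B1=T, B2=F, B3=S, B4=F, B5=S, B6=T, B7=E, B8=T
input #3 (w=12, x=1): events B1->T, B3->S, B2->F, B5->S, B4->F, B7->E, B6->T, B8->T; covers B1=T, B2=F, B3=S, B4=F, B5=S, B6=T, B7=E, B8=T
input #4 (w=4, x=4): events B1->T, B3->E, B2->F, B5->S, B4->F, B7->E, B6->T, B8->F; covers B1=T, B2=F, B3=E, B4=F, B5=S, B6=T, B7=E, B8=F
input #5 (w=0, x=4): events B1->T, B3->E, B2->T, B3->E, B2->T, B3->E, B2->T, B3->E, B2->T, B3->E, B2->T, B3->S, B2->F, B5->E, ...; covers B1=T, B2=T, B2=F, B3=S, B3=E, B4=T, B4=F, B5=S, B5=E, B6=T, B7=S, B8=F
input #6 (w=2, x=4): events B1->T, B3->E, B2->F, B5->E, B4->T, B5->S, B4->F, B7->E, B6->T, B8->F; covers B1=T, B2=F, B3=E, B4=T, B4=F, B5=S, B5=E, B6=T, B7=E, B8=F
input #7 (w=0, x=5): events B1->T, B3->E, B2->T, B3->E, B2->T, B3->E, B2->T, B3->E, B2->T, B3->E, B2->T, B3->S, B2->F, B5->E, ...; covers B1=T, B2=T, B2=F, B3=S, B3=E, B4=T, B4=F, B5=S, B5=E, B6=T, B7=S, B8=F
input #8 (w=4, x=5): events B1->T, B3->E, B2->F, B5->S, B4->F, B7->E, B6->F, B9->T; covers B1=T, B2=F, B3=E, B4=F, B5=S, B6=F, B7=E, B9=T
input #9 (w=7, x=1): events B1->T, B3->S, B2->F, B5->S, B4->F, B7->E, B6->T, B8->T; covers B1=T, B2=F, B3=S, B4=F, B5=S, B6=T, B7=E, B8=T
input #10 (w=6, x=5): events B1->T, B3->S, B2->F, B5->S, B4->F, B7->E, B6->F, B9->F; covers B1=T, B2=F, B3=S, B4=F, B5=S, B6=F, B7=E, B9=F
the full pool covers 17 outcomes: B1=T, B2=T, B2=F, B3=S, B3=E, B4=T, B4=F, B5=S, B5=E, B6=T, B6=F, B7=S, B7=E, B8=T, B8=F, B9=T, B9=F
every size-1 subset falls short of the 17 outcomes (best: 12/17)
every size-2 subset falls short of the 17 outcomes (best: 15/17)
every size-3 subset falls short of the 17 outcomes (best: 16/17)
size 4: inputs {1, 5, 8, 10} cover all 17 outcomes, and no lexicographically smaller subset of this size does

Answer: 4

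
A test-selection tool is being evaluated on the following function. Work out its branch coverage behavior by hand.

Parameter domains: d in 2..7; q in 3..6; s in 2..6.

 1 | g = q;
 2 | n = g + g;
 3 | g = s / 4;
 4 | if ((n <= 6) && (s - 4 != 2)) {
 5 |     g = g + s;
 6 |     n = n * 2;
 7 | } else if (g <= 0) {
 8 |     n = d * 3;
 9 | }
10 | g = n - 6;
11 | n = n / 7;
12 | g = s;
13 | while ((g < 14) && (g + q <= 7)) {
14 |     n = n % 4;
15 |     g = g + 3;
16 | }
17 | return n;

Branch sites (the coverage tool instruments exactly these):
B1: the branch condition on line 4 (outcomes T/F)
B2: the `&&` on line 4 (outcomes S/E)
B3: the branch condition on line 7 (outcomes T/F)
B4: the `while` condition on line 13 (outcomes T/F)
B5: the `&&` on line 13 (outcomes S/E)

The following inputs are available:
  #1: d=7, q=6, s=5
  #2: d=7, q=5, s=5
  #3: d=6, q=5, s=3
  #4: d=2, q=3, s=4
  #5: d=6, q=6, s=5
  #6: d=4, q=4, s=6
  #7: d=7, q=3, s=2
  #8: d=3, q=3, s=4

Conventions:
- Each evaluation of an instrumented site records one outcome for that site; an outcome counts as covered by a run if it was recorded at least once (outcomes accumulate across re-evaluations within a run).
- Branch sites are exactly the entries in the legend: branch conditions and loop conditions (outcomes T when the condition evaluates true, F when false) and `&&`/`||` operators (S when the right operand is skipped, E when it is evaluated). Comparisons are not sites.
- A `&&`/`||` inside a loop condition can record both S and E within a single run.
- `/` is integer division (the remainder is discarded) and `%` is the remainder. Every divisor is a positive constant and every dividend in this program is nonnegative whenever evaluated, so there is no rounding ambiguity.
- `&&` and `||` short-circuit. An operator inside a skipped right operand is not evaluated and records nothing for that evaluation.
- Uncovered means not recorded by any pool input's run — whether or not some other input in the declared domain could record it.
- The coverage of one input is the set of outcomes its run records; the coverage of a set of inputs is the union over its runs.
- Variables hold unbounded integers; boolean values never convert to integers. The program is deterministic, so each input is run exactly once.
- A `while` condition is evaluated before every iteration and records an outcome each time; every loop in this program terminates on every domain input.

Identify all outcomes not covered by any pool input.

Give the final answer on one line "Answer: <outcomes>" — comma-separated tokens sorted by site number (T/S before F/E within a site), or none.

input #1, d=7, q=6, s=5: events B2->S, B1->F, B3->F, B5->E, B4->F; outcomes B1=F, B2=S, B3=F, B4=F, B5=E
input #2, d=7, q=5, s=5: events B2->S, B1->F, B3->F, B5->E, B4->F; outcomes B1=F, B2=S, B3=F, B4=F, B5=E
input #3, d=6, q=5, s=3: events B2->S, B1->F, B3->T, B5->E, B4->F; outcomes B1=F, B2=S, B3=T, B4=F, B5=E
input #4, d=2, q=3, s=4: events B2->E, B1->T, B5->E, B4->T, B5->E, B4->F; outcomes B1=T, B2=E, B4=T, B4=F, B5=E
input #5, d=6, q=6, s=5: events B2->S, B1->F, B3->F, B5->E, B4->F; outcomes B1=F, B2=S, B3=F, B4=F, B5=E
input #6, d=4, q=4, s=6: events B2->S, B1->F, B3->F, B5->E, B4->F; outcomes B1=F, B2=S, B3=F, B4=F, B5=E
input #7, d=7, q=3, s=2: events B2->E, B1->T, B5->E, B4->T, B5->E, B4->F; outcomes B1=T, B2=E, B4=T, B4=F, B5=E
input #8, d=3, q=3, s=4: events B2->E, B1->T, B5->E, B4->T, B5->E, B4->F; outcomes B1=T, B2=E, B4=T, B4=F, B5=E
union over the pool: B1=T, B1=F, B2=S, B2=E, B3=T, B3=F, B4=T, B4=F, B5=E
uncovered (1 of 10): B5=S

Answer: B5=S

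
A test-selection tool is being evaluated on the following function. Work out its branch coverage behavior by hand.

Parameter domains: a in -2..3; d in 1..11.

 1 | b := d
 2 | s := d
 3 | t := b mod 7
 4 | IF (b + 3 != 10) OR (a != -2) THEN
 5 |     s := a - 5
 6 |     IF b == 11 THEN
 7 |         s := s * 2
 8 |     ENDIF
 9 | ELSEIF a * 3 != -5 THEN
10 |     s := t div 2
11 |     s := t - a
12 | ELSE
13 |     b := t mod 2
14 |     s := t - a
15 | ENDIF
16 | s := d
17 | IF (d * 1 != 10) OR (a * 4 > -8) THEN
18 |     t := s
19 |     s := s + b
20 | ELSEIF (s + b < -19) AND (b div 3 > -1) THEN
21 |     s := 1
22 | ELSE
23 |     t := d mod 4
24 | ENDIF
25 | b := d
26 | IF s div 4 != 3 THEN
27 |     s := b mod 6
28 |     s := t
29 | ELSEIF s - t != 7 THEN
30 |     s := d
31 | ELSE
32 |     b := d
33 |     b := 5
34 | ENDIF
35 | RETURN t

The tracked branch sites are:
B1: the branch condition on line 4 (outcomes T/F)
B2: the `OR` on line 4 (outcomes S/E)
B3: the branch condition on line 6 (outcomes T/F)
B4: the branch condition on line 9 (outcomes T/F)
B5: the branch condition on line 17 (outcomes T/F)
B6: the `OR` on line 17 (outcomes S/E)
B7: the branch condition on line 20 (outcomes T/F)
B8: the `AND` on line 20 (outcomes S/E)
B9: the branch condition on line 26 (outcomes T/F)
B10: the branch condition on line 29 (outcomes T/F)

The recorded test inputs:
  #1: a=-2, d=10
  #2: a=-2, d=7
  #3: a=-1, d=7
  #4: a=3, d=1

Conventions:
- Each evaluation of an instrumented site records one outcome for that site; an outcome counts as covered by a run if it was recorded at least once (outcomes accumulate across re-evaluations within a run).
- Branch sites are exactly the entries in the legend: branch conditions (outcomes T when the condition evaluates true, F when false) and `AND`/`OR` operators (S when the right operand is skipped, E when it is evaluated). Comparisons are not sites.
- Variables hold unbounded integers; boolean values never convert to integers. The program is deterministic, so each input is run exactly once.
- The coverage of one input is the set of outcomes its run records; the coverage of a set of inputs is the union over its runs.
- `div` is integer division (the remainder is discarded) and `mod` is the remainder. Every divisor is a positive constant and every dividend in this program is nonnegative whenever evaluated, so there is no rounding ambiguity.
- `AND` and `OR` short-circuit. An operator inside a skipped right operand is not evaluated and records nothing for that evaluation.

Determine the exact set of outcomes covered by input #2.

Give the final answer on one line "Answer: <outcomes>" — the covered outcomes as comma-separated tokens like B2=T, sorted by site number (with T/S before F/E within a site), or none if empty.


Event log for input #2 (a=-2, d=7):
  B2->E, B1->F, B4->T, B6->S, B5->T, B9->F, B10->F
as a set, this run covers: B1=F, B2=E, B4=T, B5=T, B6=S, B9=F, B10=F
Answer: B1=F, B2=E, B4=T, B5=T, B6=S, B9=F, B10=F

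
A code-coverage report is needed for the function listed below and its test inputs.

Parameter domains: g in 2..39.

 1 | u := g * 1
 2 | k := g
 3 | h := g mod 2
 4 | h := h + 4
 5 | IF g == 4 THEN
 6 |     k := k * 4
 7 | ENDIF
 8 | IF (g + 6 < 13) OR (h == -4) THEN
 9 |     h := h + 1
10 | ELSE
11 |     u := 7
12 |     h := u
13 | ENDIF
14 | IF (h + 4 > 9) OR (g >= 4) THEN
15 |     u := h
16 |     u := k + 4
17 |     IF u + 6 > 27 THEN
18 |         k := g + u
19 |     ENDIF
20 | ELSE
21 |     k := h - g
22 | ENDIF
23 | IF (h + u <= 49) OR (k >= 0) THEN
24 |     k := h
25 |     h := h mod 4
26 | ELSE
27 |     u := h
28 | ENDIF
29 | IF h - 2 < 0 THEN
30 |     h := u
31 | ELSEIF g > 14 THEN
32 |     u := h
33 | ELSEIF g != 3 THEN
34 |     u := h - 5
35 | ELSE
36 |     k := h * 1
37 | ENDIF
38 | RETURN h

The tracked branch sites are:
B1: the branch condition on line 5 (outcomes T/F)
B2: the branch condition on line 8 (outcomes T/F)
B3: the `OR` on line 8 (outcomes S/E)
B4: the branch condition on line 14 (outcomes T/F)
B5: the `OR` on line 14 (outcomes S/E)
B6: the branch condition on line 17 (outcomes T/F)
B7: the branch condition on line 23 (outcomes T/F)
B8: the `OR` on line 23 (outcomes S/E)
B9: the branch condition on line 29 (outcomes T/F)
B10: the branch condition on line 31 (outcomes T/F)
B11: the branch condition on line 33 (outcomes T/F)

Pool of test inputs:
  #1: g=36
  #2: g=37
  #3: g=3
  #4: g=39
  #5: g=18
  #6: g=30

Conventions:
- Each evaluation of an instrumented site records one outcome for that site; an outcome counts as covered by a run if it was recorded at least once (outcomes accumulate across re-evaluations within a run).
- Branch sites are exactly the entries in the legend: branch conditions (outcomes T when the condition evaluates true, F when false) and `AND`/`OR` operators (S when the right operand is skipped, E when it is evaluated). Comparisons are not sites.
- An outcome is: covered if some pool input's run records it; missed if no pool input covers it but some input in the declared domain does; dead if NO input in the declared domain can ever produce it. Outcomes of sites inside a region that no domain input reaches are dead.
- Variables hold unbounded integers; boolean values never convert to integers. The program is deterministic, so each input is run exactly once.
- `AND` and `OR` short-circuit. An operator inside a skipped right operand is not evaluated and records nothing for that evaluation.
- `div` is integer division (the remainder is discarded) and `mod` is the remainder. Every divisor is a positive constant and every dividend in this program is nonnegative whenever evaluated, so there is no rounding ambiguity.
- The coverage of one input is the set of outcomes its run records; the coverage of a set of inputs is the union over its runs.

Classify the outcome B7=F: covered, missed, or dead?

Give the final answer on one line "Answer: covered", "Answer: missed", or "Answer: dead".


no pool input records B7=F
checking all 38 inputs in the declared domain: B7=F is never recorded -> dead
Answer: dead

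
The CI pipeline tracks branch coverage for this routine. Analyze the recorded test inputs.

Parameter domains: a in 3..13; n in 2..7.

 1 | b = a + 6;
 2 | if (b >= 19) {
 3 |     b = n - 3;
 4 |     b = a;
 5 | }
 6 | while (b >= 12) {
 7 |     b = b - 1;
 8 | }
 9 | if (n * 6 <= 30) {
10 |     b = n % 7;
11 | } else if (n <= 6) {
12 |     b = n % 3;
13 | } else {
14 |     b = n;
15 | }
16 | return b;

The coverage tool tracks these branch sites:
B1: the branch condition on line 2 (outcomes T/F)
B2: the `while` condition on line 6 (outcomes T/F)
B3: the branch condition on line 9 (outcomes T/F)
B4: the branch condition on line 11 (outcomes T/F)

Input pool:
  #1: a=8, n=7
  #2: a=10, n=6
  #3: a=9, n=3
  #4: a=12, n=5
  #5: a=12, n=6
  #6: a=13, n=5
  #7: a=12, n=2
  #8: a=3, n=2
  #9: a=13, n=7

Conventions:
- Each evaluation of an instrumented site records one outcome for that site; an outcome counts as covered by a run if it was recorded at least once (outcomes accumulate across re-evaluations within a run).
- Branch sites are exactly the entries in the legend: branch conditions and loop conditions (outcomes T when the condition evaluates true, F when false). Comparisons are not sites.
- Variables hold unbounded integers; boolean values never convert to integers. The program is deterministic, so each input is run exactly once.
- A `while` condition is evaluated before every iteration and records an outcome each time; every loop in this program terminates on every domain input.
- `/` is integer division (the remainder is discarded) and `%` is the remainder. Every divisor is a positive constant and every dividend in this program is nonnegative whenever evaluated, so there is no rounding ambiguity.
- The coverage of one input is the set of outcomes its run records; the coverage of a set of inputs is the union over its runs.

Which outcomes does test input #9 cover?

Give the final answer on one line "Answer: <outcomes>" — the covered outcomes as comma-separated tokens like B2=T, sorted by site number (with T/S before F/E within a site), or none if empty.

Simulating input #9 (a=13, n=7) step by step:
  B1->T, B2->T, B2->T, B2->F, B3->F, B4->F
deduplicating events, the covered set is: B1=T, B2=T, B2=F, B3=F, B4=F

Answer: B1=T, B2=T, B2=F, B3=F, B4=F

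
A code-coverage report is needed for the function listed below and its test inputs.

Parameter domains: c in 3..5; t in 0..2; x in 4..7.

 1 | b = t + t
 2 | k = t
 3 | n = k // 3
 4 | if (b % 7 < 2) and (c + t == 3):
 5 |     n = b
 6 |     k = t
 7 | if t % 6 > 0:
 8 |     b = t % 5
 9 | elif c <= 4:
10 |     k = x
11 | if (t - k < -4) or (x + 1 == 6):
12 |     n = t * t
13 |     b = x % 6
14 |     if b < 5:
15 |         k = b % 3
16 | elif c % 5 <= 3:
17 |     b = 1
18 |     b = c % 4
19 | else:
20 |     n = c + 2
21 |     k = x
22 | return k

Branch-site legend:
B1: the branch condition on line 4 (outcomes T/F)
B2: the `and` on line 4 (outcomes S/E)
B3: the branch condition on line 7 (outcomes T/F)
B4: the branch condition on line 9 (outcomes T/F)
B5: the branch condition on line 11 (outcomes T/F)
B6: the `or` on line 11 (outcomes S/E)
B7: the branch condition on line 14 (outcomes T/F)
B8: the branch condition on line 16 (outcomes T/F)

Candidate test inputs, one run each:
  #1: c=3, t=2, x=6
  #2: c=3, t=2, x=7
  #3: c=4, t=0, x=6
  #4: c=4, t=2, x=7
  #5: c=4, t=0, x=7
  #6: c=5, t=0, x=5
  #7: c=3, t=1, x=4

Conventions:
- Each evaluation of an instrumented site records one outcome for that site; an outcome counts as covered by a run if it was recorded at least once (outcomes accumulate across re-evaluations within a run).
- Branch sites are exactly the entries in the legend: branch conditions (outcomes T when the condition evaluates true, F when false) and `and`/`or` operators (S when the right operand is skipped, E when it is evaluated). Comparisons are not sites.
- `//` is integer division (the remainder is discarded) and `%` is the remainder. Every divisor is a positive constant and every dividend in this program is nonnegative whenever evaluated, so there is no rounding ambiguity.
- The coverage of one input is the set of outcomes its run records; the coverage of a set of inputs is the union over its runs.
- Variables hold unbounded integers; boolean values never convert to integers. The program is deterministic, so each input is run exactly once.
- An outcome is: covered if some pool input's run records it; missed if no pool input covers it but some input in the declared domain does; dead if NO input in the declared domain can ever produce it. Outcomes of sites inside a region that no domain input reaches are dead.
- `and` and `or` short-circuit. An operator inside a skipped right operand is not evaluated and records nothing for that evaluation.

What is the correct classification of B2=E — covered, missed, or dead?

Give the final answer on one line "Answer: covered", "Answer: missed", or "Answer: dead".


B2=E is recorded by pool input(s) 3, 5, 6 -> covered
Answer: covered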